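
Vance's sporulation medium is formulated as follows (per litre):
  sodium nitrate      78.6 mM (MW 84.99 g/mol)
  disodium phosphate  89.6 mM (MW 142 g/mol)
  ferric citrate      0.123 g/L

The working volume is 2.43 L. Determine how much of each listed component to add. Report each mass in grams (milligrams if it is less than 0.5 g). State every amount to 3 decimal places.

sodium nitrate 16.233 g; disodium phosphate 30.917 g; ferric citrate 298.890 mg

Working volume: 2.43 L.
sodium nitrate: 78.6 mmol/L × 84.99 g/mol × 2.43 L ÷ 1000 = 16.233 g
disodium phosphate: 89.6 mmol/L × 142 g/mol × 2.43 L ÷ 1000 = 30.917 g
ferric citrate: 0.123 g/L × 2.43 L = 0.29889 g = 298.890 mg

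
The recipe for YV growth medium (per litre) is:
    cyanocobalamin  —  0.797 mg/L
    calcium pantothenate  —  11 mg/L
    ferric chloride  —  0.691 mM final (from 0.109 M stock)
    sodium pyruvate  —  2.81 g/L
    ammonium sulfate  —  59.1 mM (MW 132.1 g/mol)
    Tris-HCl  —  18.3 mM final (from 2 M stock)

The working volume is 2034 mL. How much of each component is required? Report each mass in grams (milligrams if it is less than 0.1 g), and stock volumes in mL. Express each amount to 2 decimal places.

cyanocobalamin 1.62 mg; calcium pantothenate 22.37 mg; ferric chloride 12.89 mL; sodium pyruvate 5.72 g; ammonium sulfate 15.88 g; Tris-HCl 18.61 mL

Target volume = 2034 mL = 2.034 L.
cyanocobalamin: 0.797 mg/L × 2.034 L = 1.62 mg
calcium pantothenate: 11 mg/L × 2.034 L = 22.37 mg
ferric chloride: dilute stock: 0.691 mM × 2034 mL ÷ 109 mM = 12.89 mL
sodium pyruvate: 2.81 g/L × 2.034 L = 5.72 g
ammonium sulfate: 59.1 mmol/L × 132.1 g/mol × 2.034 L ÷ 1000 = 15.88 g
Tris-HCl: dilute stock: 18.3 mM × 2034 mL ÷ 2000 mM = 18.61 mL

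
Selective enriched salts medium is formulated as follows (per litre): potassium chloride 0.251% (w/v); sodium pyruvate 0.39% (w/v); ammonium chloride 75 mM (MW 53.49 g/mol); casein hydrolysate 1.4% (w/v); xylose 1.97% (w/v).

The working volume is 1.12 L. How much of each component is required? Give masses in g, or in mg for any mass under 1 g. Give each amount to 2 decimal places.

potassium chloride 2.81 g; sodium pyruvate 4.37 g; ammonium chloride 4.49 g; casein hydrolysate 15.68 g; xylose 22.06 g

Working volume: 1.12 L.
potassium chloride: 0.251 g per 100 mL × 1120 mL ÷ 100 = 2.81 g
sodium pyruvate: 0.39 g per 100 mL × 1120 mL ÷ 100 = 4.37 g
ammonium chloride: 75 mmol/L × 53.49 g/mol × 1.12 L ÷ 1000 = 4.49 g
casein hydrolysate: 1.4 g per 100 mL × 1120 mL ÷ 100 = 15.68 g
xylose: 1.97 g per 100 mL × 1120 mL ÷ 100 = 22.06 g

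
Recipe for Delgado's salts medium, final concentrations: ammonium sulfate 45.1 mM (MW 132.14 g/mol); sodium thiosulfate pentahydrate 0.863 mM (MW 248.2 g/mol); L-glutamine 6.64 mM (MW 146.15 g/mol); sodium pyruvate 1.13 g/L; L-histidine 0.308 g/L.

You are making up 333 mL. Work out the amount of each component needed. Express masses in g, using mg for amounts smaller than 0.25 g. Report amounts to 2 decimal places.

Scale factor relative to 1 L: 0.333.
ammonium sulfate: 45.1 mmol/L × 132.14 g/mol × 0.333 L ÷ 1000 = 1.98 g
sodium thiosulfate pentahydrate: 0.863 mmol/L × 248.2 mg/mmol × 0.333 L = 71.33 mg
L-glutamine: 6.64 mmol/L × 146.15 g/mol × 0.333 L ÷ 1000 = 0.32 g
sodium pyruvate: 1.13 g/L × 0.333 L = 0.38 g
L-histidine: 0.308 g/L × 0.333 L = 0.102564 g = 102.56 mg

ammonium sulfate 1.98 g; sodium thiosulfate pentahydrate 71.33 mg; L-glutamine 0.32 g; sodium pyruvate 0.38 g; L-histidine 102.56 mg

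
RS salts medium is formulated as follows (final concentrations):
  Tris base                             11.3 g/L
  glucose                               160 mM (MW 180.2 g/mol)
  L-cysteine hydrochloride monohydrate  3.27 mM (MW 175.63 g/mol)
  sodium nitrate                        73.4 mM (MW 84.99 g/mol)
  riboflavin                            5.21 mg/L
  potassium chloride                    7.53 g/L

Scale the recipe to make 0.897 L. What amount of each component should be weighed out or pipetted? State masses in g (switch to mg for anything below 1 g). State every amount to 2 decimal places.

Tris base 10.14 g; glucose 25.86 g; L-cysteine hydrochloride monohydrate 515.16 mg; sodium nitrate 5.60 g; riboflavin 4.67 mg; potassium chloride 6.75 g

Scale factor relative to 1 L: 0.897.
Tris base: 11.3 g/L × 0.897 L = 10.14 g
glucose: 160 mmol/L × 180.2 g/mol × 0.897 L ÷ 1000 = 25.86 g
L-cysteine hydrochloride monohydrate: 3.27 mmol/L × 175.63 mg/mmol × 0.897 L = 515.16 mg
sodium nitrate: 73.4 mmol/L × 84.99 g/mol × 0.897 L ÷ 1000 = 5.60 g
riboflavin: 5.21 mg/L × 0.897 L = 4.67 mg
potassium chloride: 7.53 g/L × 0.897 L = 6.75 g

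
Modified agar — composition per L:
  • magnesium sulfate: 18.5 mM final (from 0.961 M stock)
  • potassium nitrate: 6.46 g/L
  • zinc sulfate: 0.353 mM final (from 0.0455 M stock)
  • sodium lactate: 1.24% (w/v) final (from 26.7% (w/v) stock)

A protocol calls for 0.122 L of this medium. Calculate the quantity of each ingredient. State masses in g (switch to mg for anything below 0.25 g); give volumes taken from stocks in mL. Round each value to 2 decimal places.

magnesium sulfate 2.35 mL; potassium nitrate 0.79 g; zinc sulfate 0.95 mL; sodium lactate 5.67 mL

Working volume: 0.122 L.
magnesium sulfate: C1V1 = C2V2 → 18.5 mM × 122 mL ÷ 961 mM = 2.35 mL
potassium nitrate: 6.46 g/L × 0.122 L = 0.79 g
zinc sulfate: dilute stock: 0.353 mM × 122 mL ÷ 45.5 mM = 0.95 mL
sodium lactate: C1V1 = C2V2 → 1.24% ÷ 26.7% × 122 mL = 5.67 mL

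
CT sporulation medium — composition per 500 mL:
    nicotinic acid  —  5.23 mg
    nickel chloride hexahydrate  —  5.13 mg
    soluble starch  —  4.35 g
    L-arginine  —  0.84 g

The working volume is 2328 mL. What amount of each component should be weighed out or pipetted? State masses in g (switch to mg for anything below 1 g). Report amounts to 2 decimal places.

nicotinic acid 24.35 mg; nickel chloride hexahydrate 23.89 mg; soluble starch 20.25 g; L-arginine 3.91 g

Ratio of target to recipe volume: 2328 / 500 = 4.656.
nicotinic acid: 5.23 mg × (2328 mL / 500 mL) = 24.35 mg
nickel chloride hexahydrate: 5.13 mg × (2328 mL / 500 mL) = 23.89 mg
soluble starch: 4.35 g × (2328 mL / 500 mL) = 20.25 g
L-arginine: 0.84 g × (2328 mL / 500 mL) = 3.91 g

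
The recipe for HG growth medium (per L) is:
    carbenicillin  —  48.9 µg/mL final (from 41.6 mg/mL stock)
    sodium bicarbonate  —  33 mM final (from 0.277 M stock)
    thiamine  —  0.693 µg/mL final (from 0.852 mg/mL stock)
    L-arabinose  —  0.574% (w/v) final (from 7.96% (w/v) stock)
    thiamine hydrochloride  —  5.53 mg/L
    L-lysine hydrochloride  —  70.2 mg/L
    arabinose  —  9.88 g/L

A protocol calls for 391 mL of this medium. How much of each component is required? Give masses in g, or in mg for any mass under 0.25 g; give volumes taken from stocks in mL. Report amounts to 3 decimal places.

carbenicillin 0.460 mL; sodium bicarbonate 46.581 mL; thiamine 0.318 mL; L-arabinose 28.195 mL; thiamine hydrochloride 2.162 mg; L-lysine hydrochloride 27.448 mg; arabinose 3.863 g

Working volume: 391 mL = 0.391 L.
carbenicillin: dilute stock: 48.9 µg/mL × 391 mL ÷ 41600 µg/mL = 0.460 mL
sodium bicarbonate: C1V1 = C2V2 → 33 mM × 391 mL ÷ 277 mM = 46.581 mL
thiamine: V = C2·V2/C1 = 0.693 µg/mL × 391 mL ÷ 852 µg/mL = 0.318 mL
L-arabinose: V = C2·V2/C1 = 0.574% ÷ 7.96% × 391 mL = 28.195 mL
thiamine hydrochloride: 5.53 mg/L × 0.391 L = 2.162 mg
L-lysine hydrochloride: 70.2 mg/L × 0.391 L = 27.448 mg
arabinose: 9.88 g/L × 0.391 L = 3.863 g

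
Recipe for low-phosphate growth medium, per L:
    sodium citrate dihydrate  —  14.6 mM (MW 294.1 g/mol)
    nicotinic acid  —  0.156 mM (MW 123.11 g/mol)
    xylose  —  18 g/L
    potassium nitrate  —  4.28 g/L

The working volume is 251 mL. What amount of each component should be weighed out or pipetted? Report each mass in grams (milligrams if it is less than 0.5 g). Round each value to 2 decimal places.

sodium citrate dihydrate 1.08 g; nicotinic acid 4.82 mg; xylose 4.52 g; potassium nitrate 1.07 g

Target volume = 251 mL = 0.251 L.
sodium citrate dihydrate: 14.6 mmol/L × 294.1 g/mol × 0.251 L ÷ 1000 = 1.08 g
nicotinic acid: 0.156 mmol/L × 123.11 mg/mmol × 0.251 L = 4.82 mg
xylose: 18 g/L × 0.251 L = 4.52 g
potassium nitrate: 4.28 g/L × 0.251 L = 1.07 g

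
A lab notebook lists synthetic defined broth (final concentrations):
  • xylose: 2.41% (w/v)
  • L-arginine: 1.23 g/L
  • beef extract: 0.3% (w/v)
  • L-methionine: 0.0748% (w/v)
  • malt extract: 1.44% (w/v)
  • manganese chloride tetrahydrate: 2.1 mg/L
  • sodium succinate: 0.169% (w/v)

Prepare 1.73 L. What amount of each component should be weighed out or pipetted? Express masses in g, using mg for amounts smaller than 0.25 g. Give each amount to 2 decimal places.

xylose 41.69 g; L-arginine 2.13 g; beef extract 5.19 g; L-methionine 1.29 g; malt extract 24.91 g; manganese chloride tetrahydrate 3.63 mg; sodium succinate 2.92 g

Scale factor relative to 1 L: 1.73.
xylose: 2.41 g per 100 mL × 1730 mL ÷ 100 = 41.69 g
L-arginine: 1.23 g/L × 1.73 L = 2.13 g
beef extract: 0.3 g per 100 mL × 1730 mL ÷ 100 = 5.19 g
L-methionine: 0.0748 g per 100 mL × 1730 mL ÷ 100 = 1.29 g
malt extract: 1.44 g per 100 mL × 1730 mL ÷ 100 = 24.91 g
manganese chloride tetrahydrate: 2.1 mg/L × 1.73 L = 3.63 mg
sodium succinate: 0.169% w/v = 1.69 g/L → 1.69 × 1.73 L = 2.92 g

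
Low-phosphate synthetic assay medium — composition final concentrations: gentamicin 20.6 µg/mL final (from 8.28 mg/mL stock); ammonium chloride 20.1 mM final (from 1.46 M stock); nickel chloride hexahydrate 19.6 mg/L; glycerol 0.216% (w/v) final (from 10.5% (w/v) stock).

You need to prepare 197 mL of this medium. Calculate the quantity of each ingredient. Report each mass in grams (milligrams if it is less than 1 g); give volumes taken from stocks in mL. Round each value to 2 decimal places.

Working volume: 197 mL = 0.197 L.
gentamicin: V = C2·V2/C1 = 20.6 µg/mL × 197 mL ÷ 8280 µg/mL = 0.49 mL
ammonium chloride: V = C2·V2/C1 = 20.1 mM × 197 mL ÷ 1460 mM = 2.71 mL
nickel chloride hexahydrate: 19.6 mg/L × 0.197 L = 3.86 mg
glycerol: C1V1 = C2V2 → 0.216% ÷ 10.5% × 197 mL = 4.05 mL

gentamicin 0.49 mL; ammonium chloride 2.71 mL; nickel chloride hexahydrate 3.86 mg; glycerol 4.05 mL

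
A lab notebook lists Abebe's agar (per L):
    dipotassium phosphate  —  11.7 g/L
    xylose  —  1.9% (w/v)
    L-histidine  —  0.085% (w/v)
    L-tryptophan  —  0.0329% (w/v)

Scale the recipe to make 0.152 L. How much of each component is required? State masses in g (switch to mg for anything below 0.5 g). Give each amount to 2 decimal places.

Working volume: 0.152 L.
dipotassium phosphate: 11.7 g/L × 0.152 L = 1.78 g
xylose: 1.9% w/v = 19 g/L → 19 × 0.152 L = 2.89 g
L-histidine: 0.085 g per 100 mL × 152 mL ÷ 100 = 0.1292 g = 129.20 mg
L-tryptophan: 0.0329 g per 100 mL × 152 mL ÷ 100 = 0.050008 g = 50.01 mg

dipotassium phosphate 1.78 g; xylose 2.89 g; L-histidine 129.20 mg; L-tryptophan 50.01 mg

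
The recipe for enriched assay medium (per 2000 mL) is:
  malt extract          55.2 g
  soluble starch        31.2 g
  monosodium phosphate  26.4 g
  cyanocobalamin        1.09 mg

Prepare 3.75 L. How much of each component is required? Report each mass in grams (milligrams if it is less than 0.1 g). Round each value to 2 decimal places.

Scale factor = 3750 mL / 2000 mL = 1.875.
malt extract: 55.2 g × (3750 mL / 2000 mL) = 103.50 g
soluble starch: 31.2 g × (3750 mL / 2000 mL) = 58.50 g
monosodium phosphate: 26.4 g × (3750 mL / 2000 mL) = 49.50 g
cyanocobalamin: 1.09 mg × (3750 mL / 2000 mL) = 2.04 mg

malt extract 103.50 g; soluble starch 58.50 g; monosodium phosphate 49.50 g; cyanocobalamin 2.04 mg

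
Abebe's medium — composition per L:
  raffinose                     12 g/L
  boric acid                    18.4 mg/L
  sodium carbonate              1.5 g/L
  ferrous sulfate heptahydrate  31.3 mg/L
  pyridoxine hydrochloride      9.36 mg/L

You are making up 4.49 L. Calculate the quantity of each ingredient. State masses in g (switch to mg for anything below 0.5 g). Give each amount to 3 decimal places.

Scale factor relative to 1 L: 4.49.
raffinose: 12 g/L × 4.49 L = 53.880 g
boric acid: 18.4 mg/L × 4.49 L = 82.616 mg
sodium carbonate: 1.5 g/L × 4.49 L = 6.735 g
ferrous sulfate heptahydrate: 31.3 mg/L × 4.49 L = 140.537 mg
pyridoxine hydrochloride: 9.36 mg/L × 4.49 L = 42.026 mg

raffinose 53.880 g; boric acid 82.616 mg; sodium carbonate 6.735 g; ferrous sulfate heptahydrate 140.537 mg; pyridoxine hydrochloride 42.026 mg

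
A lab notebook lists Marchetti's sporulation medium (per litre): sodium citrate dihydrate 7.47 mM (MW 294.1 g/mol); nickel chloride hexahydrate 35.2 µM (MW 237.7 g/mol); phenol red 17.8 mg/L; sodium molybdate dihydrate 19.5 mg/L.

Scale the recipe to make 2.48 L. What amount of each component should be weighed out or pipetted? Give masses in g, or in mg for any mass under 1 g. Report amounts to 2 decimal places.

Working volume: 2.48 L.
sodium citrate dihydrate: 7.47 mmol/L × 294.1 g/mol × 2.48 L ÷ 1000 = 5.45 g
nickel chloride hexahydrate: 35.2 µmol/L × 237.7 g/mol × 2.48 L ÷ 1000 = 20.75 mg
phenol red: 17.8 mg/L × 2.48 L = 44.14 mg
sodium molybdate dihydrate: 19.5 mg/L × 2.48 L = 48.36 mg

sodium citrate dihydrate 5.45 g; nickel chloride hexahydrate 20.75 mg; phenol red 44.14 mg; sodium molybdate dihydrate 48.36 mg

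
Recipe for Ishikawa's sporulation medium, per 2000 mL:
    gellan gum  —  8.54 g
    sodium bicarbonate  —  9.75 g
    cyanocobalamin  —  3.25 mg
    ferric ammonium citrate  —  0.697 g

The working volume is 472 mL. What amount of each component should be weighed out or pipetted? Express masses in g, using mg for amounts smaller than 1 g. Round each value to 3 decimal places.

Ratio of target to recipe volume: 472 / 2000 = 0.236.
gellan gum: 8.54 g × (472 mL / 2000 mL) = 2.015 g
sodium bicarbonate: 9.75 g × (472 mL / 2000 mL) = 2.301 g
cyanocobalamin: 3.25 mg × (472 mL / 2000 mL) = 0.767 mg
ferric ammonium citrate: 0.697 g × (472 mL / 2000 mL) = 0.164492 g = 164.492 mg

gellan gum 2.015 g; sodium bicarbonate 2.301 g; cyanocobalamin 0.767 mg; ferric ammonium citrate 164.492 mg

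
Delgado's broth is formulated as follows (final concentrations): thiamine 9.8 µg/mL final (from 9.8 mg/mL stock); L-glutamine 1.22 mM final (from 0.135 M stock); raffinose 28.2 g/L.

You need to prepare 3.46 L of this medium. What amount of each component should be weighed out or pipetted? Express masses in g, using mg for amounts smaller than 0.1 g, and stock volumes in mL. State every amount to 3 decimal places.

Working volume: 3.46 L.
thiamine: C1V1 = C2V2 → 9.8 µg/mL × 3460 mL ÷ 9800 µg/mL = 3.460 mL
L-glutamine: V = C2·V2/C1 = 1.22 mM × 3460 mL ÷ 135 mM = 31.268 mL
raffinose: 28.2 g/L × 3.46 L = 97.572 g

thiamine 3.460 mL; L-glutamine 31.268 mL; raffinose 97.572 g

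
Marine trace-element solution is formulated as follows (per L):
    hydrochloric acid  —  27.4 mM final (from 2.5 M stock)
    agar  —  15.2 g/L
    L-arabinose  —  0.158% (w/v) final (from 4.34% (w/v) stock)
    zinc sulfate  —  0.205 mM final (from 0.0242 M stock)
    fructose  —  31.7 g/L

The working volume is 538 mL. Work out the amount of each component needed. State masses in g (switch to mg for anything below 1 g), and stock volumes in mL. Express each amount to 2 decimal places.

Scale factor relative to 1 L: 0.538.
hydrochloric acid: C1V1 = C2V2 → 27.4 mM × 538 mL ÷ 2500 mM = 5.90 mL
agar: 15.2 g/L × 0.538 L = 8.18 g
L-arabinose: V = C2·V2/C1 = 0.158% ÷ 4.34% × 538 mL = 19.59 mL
zinc sulfate: V = C2·V2/C1 = 0.205 mM × 538 mL ÷ 24.2 mM = 4.56 mL
fructose: 31.7 g/L × 0.538 L = 17.05 g

hydrochloric acid 5.90 mL; agar 8.18 g; L-arabinose 19.59 mL; zinc sulfate 4.56 mL; fructose 17.05 g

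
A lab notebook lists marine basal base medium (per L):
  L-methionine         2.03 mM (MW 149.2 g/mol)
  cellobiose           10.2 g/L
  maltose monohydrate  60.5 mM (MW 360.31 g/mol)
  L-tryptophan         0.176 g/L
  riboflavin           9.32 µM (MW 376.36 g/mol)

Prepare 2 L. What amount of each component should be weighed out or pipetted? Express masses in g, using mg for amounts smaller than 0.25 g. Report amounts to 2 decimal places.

Scale factor relative to 1 L: 2.
L-methionine: 2.03 mmol/L × 149.2 g/mol × 2 L ÷ 1000 = 0.61 g
cellobiose: 10.2 g/L × 2 L = 20.40 g
maltose monohydrate: 60.5 mmol/L × 360.31 g/mol × 2 L ÷ 1000 = 43.60 g
L-tryptophan: 0.176 g/L × 2 L = 0.35 g
riboflavin: 9.32 µmol/L × 376.36 g/mol × 2 L ÷ 1000 = 7.02 mg

L-methionine 0.61 g; cellobiose 20.40 g; maltose monohydrate 43.60 g; L-tryptophan 0.35 g; riboflavin 7.02 mg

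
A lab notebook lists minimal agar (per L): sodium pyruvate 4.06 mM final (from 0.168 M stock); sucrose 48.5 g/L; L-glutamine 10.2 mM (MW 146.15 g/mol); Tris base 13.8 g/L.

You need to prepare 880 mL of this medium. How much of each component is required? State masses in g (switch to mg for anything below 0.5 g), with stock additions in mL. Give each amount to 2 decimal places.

Scale factor relative to 1 L: 0.88.
sodium pyruvate: dilute stock: 4.06 mM × 880 mL ÷ 168 mM = 21.27 mL
sucrose: 48.5 g/L × 0.88 L = 42.68 g
L-glutamine: 10.2 mmol/L × 146.15 g/mol × 0.88 L ÷ 1000 = 1.31 g
Tris base: 13.8 g/L × 0.88 L = 12.14 g

sodium pyruvate 21.27 mL; sucrose 42.68 g; L-glutamine 1.31 g; Tris base 12.14 g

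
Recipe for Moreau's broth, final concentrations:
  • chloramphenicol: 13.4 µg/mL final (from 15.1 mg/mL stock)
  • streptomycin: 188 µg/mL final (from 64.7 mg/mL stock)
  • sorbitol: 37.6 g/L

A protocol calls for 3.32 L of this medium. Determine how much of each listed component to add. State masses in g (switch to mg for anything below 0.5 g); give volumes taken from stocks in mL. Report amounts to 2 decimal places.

Scale factor relative to 1 L: 3.32.
chloramphenicol: dilute stock: 13.4 µg/mL × 3320 mL ÷ 15100 µg/mL = 2.95 mL
streptomycin: dilute stock: 188 µg/mL × 3320 mL ÷ 64700 µg/mL = 9.65 mL
sorbitol: 37.6 g/L × 3.32 L = 124.83 g

chloramphenicol 2.95 mL; streptomycin 9.65 mL; sorbitol 124.83 g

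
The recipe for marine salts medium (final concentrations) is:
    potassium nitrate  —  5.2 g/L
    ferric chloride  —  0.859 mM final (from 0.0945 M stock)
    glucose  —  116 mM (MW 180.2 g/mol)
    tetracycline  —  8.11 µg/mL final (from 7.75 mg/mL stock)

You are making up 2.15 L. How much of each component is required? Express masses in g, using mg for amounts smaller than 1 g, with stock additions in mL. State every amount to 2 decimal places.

Scale factor relative to 1 L: 2.15.
potassium nitrate: 5.2 g/L × 2.15 L = 11.18 g
ferric chloride: C1V1 = C2V2 → 0.859 mM × 2150 mL ÷ 94.5 mM = 19.54 mL
glucose: 116 mmol/L × 180.2 g/mol × 2.15 L ÷ 1000 = 44.94 g
tetracycline: dilute stock: 8.11 µg/mL × 2150 mL ÷ 7750 µg/mL = 2.25 mL

potassium nitrate 11.18 g; ferric chloride 19.54 mL; glucose 44.94 g; tetracycline 2.25 mL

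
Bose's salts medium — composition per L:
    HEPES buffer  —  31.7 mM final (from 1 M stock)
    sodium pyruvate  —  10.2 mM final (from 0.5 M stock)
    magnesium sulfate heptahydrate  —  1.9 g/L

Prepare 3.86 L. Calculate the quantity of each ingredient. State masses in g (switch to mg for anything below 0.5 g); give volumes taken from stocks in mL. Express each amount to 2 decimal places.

HEPES buffer 122.36 mL; sodium pyruvate 78.74 mL; magnesium sulfate heptahydrate 7.33 g

Scale factor relative to 1 L: 3.86.
HEPES buffer: V = C2·V2/C1 = 31.7 mM × 3860 mL ÷ 1000 mM = 122.36 mL
sodium pyruvate: C1V1 = C2V2 → 10.2 mM × 3860 mL ÷ 500 mM = 78.74 mL
magnesium sulfate heptahydrate: 1.9 g/L × 3.86 L = 7.33 g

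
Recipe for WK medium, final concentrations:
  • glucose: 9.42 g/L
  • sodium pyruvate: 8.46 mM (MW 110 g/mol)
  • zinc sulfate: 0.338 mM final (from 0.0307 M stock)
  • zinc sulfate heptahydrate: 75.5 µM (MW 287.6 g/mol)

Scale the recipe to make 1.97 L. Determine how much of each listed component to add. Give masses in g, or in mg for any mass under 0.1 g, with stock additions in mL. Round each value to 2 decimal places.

glucose 18.56 g; sodium pyruvate 1.83 g; zinc sulfate 21.69 mL; zinc sulfate heptahydrate 42.78 mg

Working volume: 1.97 L.
glucose: 9.42 g/L × 1.97 L = 18.56 g
sodium pyruvate: 8.46 mmol/L × 110 g/mol × 1.97 L ÷ 1000 = 1.83 g
zinc sulfate: V = C2·V2/C1 = 0.338 mM × 1970 mL ÷ 30.7 mM = 21.69 mL
zinc sulfate heptahydrate: 75.5 µmol/L × 287.6 g/mol × 1.97 L ÷ 1000 = 42.78 mg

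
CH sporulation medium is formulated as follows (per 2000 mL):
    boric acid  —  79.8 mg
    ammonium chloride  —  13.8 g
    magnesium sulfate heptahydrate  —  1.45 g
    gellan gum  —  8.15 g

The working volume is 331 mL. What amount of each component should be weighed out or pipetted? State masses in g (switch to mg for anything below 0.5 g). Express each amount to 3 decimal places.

Ratio of target to recipe volume: 331 / 2000 = 0.1655.
boric acid: 79.8 mg × (331 mL / 2000 mL) = 13.207 mg
ammonium chloride: 13.8 g × (331 mL / 2000 mL) = 2.284 g
magnesium sulfate heptahydrate: 1.45 g × (331 mL / 2000 mL) = 0.239975 g = 239.975 mg
gellan gum: 8.15 g × (331 mL / 2000 mL) = 1.349 g

boric acid 13.207 mg; ammonium chloride 2.284 g; magnesium sulfate heptahydrate 239.975 mg; gellan gum 1.349 g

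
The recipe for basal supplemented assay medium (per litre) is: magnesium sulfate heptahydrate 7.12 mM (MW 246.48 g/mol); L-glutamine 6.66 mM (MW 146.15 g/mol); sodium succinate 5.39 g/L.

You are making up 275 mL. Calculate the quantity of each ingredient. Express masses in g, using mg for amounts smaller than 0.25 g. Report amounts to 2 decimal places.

Target volume = 275 mL = 0.275 L.
magnesium sulfate heptahydrate: 7.12 mmol/L × 246.48 g/mol × 0.275 L ÷ 1000 = 0.48 g
L-glutamine: 6.66 mmol/L × 146.15 g/mol × 0.275 L ÷ 1000 = 0.27 g
sodium succinate: 5.39 g/L × 0.275 L = 1.48 g

magnesium sulfate heptahydrate 0.48 g; L-glutamine 0.27 g; sodium succinate 1.48 g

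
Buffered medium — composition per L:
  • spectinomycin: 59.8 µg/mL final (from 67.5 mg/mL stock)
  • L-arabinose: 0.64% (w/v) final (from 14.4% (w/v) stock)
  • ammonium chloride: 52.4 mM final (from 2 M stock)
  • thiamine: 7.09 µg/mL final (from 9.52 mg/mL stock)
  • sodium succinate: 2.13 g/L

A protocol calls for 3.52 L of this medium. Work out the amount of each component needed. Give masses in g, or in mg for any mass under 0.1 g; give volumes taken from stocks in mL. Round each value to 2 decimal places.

Scale factor relative to 1 L: 3.52.
spectinomycin: dilute stock: 59.8 µg/mL × 3520 mL ÷ 67500 µg/mL = 3.12 mL
L-arabinose: dilute stock: 0.64% ÷ 14.4% × 3520 mL = 156.44 mL
ammonium chloride: V = C2·V2/C1 = 52.4 mM × 3520 mL ÷ 2000 mM = 92.22 mL
thiamine: V = C2·V2/C1 = 7.09 µg/mL × 3520 mL ÷ 9520 µg/mL = 2.62 mL
sodium succinate: 2.13 g/L × 3.52 L = 7.50 g

spectinomycin 3.12 mL; L-arabinose 156.44 mL; ammonium chloride 92.22 mL; thiamine 2.62 mL; sodium succinate 7.50 g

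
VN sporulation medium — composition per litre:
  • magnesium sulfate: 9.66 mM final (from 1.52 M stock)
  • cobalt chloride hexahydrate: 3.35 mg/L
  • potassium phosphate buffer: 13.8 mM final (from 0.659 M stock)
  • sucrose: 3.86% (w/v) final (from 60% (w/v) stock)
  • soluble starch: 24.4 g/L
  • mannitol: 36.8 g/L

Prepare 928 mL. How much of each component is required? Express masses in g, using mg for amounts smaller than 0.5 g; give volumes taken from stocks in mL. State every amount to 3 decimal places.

magnesium sulfate 5.898 mL; cobalt chloride hexahydrate 3.109 mg; potassium phosphate buffer 19.433 mL; sucrose 59.701 mL; soluble starch 22.643 g; mannitol 34.150 g

Target volume = 928 mL = 0.928 L.
magnesium sulfate: C1V1 = C2V2 → 9.66 mM × 928 mL ÷ 1520 mM = 5.898 mL
cobalt chloride hexahydrate: 3.35 mg/L × 0.928 L = 3.109 mg
potassium phosphate buffer: V = C2·V2/C1 = 13.8 mM × 928 mL ÷ 659 mM = 19.433 mL
sucrose: dilute stock: 3.86% ÷ 60% × 928 mL = 59.701 mL
soluble starch: 24.4 g/L × 0.928 L = 22.643 g
mannitol: 36.8 g/L × 0.928 L = 34.150 g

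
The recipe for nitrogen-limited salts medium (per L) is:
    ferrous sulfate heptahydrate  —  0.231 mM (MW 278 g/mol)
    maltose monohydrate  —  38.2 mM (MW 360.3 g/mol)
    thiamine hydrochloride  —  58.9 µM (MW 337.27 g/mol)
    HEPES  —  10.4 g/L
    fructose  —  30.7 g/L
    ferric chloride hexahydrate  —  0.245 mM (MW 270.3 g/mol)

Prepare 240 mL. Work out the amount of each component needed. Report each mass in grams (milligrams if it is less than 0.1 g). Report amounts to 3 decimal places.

Target volume = 240 mL = 0.24 L.
ferrous sulfate heptahydrate: 0.231 mmol/L × 278 mg/mmol × 0.24 L = 15.412 mg
maltose monohydrate: 38.2 mmol/L × 360.3 g/mol × 0.24 L ÷ 1000 = 3.303 g
thiamine hydrochloride: 58.9 µmol/L × 337.27 g/mol × 0.24 L ÷ 1000 = 4.768 mg
HEPES: 10.4 g/L × 0.24 L = 2.496 g
fructose: 30.7 g/L × 0.24 L = 7.368 g
ferric chloride hexahydrate: 0.245 mmol/L × 270.3 mg/mmol × 0.24 L = 15.894 mg

ferrous sulfate heptahydrate 15.412 mg; maltose monohydrate 3.303 g; thiamine hydrochloride 4.768 mg; HEPES 2.496 g; fructose 7.368 g; ferric chloride hexahydrate 15.894 mg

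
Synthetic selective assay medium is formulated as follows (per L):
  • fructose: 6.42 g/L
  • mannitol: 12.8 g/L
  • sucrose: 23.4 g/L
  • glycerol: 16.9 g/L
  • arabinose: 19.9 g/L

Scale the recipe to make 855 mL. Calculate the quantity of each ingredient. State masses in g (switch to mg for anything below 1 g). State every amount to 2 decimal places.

Scale factor relative to 1 L: 0.855.
fructose: 6.42 g/L × 0.855 L = 5.49 g
mannitol: 12.8 g/L × 0.855 L = 10.94 g
sucrose: 23.4 g/L × 0.855 L = 20.01 g
glycerol: 16.9 g/L × 0.855 L = 14.45 g
arabinose: 19.9 g/L × 0.855 L = 17.01 g

fructose 5.49 g; mannitol 10.94 g; sucrose 20.01 g; glycerol 14.45 g; arabinose 17.01 g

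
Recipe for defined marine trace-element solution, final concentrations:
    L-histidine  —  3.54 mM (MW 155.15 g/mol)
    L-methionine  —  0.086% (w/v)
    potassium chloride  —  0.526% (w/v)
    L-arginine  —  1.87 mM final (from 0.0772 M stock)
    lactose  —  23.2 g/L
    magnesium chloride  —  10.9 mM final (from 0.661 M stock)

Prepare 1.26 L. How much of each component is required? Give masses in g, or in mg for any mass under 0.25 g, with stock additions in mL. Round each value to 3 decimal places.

L-histidine 0.692 g; L-methionine 1.084 g; potassium chloride 6.628 g; L-arginine 30.521 mL; lactose 29.232 g; magnesium chloride 20.778 mL

Working volume: 1.26 L.
L-histidine: 3.54 mmol/L × 155.15 g/mol × 1.26 L ÷ 1000 = 0.692 g
L-methionine: 0.086% w/v = 0.86 g/L → 0.86 × 1.26 L = 1.084 g
potassium chloride: 0.526% w/v = 5.26 g/L → 5.26 × 1.26 L = 6.628 g
L-arginine: C1V1 = C2V2 → 1.87 mM × 1260 mL ÷ 77.2 mM = 30.521 mL
lactose: 23.2 g/L × 1.26 L = 29.232 g
magnesium chloride: V = C2·V2/C1 = 10.9 mM × 1260 mL ÷ 661 mM = 20.778 mL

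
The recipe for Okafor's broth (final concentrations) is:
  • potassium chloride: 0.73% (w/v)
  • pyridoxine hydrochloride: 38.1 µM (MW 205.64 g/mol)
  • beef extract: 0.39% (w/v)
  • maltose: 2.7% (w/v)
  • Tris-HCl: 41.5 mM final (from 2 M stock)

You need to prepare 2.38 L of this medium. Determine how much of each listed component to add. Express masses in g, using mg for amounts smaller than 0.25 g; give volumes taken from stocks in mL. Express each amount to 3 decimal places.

potassium chloride 17.374 g; pyridoxine hydrochloride 18.647 mg; beef extract 9.282 g; maltose 64.260 g; Tris-HCl 49.385 mL

Scale factor relative to 1 L: 2.38.
potassium chloride: 0.73 g per 100 mL × 2380 mL ÷ 100 = 17.374 g
pyridoxine hydrochloride: 38.1 µmol/L × 205.64 g/mol × 2.38 L ÷ 1000 = 18.647 mg
beef extract: 0.39 g per 100 mL × 2380 mL ÷ 100 = 9.282 g
maltose: 2.7 g per 100 mL × 2380 mL ÷ 100 = 64.260 g
Tris-HCl: V = C2·V2/C1 = 41.5 mM × 2380 mL ÷ 2000 mM = 49.385 mL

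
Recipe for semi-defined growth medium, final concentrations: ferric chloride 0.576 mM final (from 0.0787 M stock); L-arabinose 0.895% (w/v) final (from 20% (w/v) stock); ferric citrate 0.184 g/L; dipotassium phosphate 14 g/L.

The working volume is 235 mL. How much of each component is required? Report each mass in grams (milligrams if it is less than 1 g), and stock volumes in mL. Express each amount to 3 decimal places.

Scale factor relative to 1 L: 0.235.
ferric chloride: C1V1 = C2V2 → 0.576 mM × 235 mL ÷ 78.7 mM = 1.720 mL
L-arabinose: dilute stock: 0.895% ÷ 20% × 235 mL = 10.516 mL
ferric citrate: 0.184 g/L × 0.235 L = 0.04324 g = 43.240 mg
dipotassium phosphate: 14 g/L × 0.235 L = 3.290 g

ferric chloride 1.720 mL; L-arabinose 10.516 mL; ferric citrate 43.240 mg; dipotassium phosphate 3.290 g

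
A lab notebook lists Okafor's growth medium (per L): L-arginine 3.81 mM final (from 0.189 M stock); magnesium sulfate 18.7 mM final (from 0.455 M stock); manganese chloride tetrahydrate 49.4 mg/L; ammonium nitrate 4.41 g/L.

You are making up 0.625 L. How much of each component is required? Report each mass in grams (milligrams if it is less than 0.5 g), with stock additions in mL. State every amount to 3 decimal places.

Working volume: 0.625 L.
L-arginine: C1V1 = C2V2 → 3.81 mM × 625 mL ÷ 189 mM = 12.599 mL
magnesium sulfate: V = C2·V2/C1 = 18.7 mM × 625 mL ÷ 455 mM = 25.687 mL
manganese chloride tetrahydrate: 49.4 mg/L × 0.625 L = 30.875 mg
ammonium nitrate: 4.41 g/L × 0.625 L = 2.756 g

L-arginine 12.599 mL; magnesium sulfate 25.687 mL; manganese chloride tetrahydrate 30.875 mg; ammonium nitrate 2.756 g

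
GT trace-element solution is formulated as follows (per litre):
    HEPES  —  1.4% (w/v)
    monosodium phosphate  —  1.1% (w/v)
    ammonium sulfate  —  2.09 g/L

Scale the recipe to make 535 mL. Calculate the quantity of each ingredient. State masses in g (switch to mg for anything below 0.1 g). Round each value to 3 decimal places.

Target volume = 535 mL = 0.535 L.
HEPES: 1.4% w/v = 14 g/L → 14 × 0.535 L = 7.490 g
monosodium phosphate: 1.1% w/v = 11 g/L → 11 × 0.535 L = 5.885 g
ammonium sulfate: 2.09 g/L × 0.535 L = 1.118 g

HEPES 7.490 g; monosodium phosphate 5.885 g; ammonium sulfate 1.118 g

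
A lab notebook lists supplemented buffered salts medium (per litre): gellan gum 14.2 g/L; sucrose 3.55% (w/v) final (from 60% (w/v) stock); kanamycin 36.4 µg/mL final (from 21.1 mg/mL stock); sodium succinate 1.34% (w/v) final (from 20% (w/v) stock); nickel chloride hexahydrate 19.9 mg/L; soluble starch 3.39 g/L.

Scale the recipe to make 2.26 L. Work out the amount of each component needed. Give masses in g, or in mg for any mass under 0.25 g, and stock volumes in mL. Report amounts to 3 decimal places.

gellan gum 32.092 g; sucrose 133.717 mL; kanamycin 3.899 mL; sodium succinate 151.420 mL; nickel chloride hexahydrate 44.974 mg; soluble starch 7.661 g

Working volume: 2.26 L.
gellan gum: 14.2 g/L × 2.26 L = 32.092 g
sucrose: dilute stock: 3.55% ÷ 60% × 2260 mL = 133.717 mL
kanamycin: V = C2·V2/C1 = 36.4 µg/mL × 2260 mL ÷ 21100 µg/mL = 3.899 mL
sodium succinate: dilute stock: 1.34% ÷ 20% × 2260 mL = 151.420 mL
nickel chloride hexahydrate: 19.9 mg/L × 2.26 L = 44.974 mg
soluble starch: 3.39 g/L × 2.26 L = 7.661 g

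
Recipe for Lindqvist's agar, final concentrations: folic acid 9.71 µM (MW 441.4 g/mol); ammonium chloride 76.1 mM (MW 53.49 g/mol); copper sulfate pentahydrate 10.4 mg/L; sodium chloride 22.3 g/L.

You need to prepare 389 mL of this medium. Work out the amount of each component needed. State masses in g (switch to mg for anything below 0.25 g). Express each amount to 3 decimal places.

Scale factor relative to 1 L: 0.389.
folic acid: 9.71 µmol/L × 441.4 g/mol × 0.389 L ÷ 1000 = 1.667 mg
ammonium chloride: 76.1 mmol/L × 53.49 g/mol × 0.389 L ÷ 1000 = 1.583 g
copper sulfate pentahydrate: 10.4 mg/L × 0.389 L = 4.046 mg
sodium chloride: 22.3 g/L × 0.389 L = 8.675 g

folic acid 1.667 mg; ammonium chloride 1.583 g; copper sulfate pentahydrate 4.046 mg; sodium chloride 8.675 g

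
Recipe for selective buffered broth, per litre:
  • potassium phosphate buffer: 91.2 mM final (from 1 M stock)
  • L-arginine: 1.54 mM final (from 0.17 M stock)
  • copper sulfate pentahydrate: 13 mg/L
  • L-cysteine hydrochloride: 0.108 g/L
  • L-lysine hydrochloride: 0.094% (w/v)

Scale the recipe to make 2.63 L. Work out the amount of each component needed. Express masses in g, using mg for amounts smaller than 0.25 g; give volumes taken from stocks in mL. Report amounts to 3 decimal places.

potassium phosphate buffer 239.856 mL; L-arginine 23.825 mL; copper sulfate pentahydrate 34.190 mg; L-cysteine hydrochloride 0.284 g; L-lysine hydrochloride 2.472 g

Scale factor relative to 1 L: 2.63.
potassium phosphate buffer: dilute stock: 91.2 mM × 2630 mL ÷ 1000 mM = 239.856 mL
L-arginine: V = C2·V2/C1 = 1.54 mM × 2630 mL ÷ 170 mM = 23.825 mL
copper sulfate pentahydrate: 13 mg/L × 2.63 L = 34.190 mg
L-cysteine hydrochloride: 0.108 g/L × 2.63 L = 0.284 g
L-lysine hydrochloride: 0.094 g per 100 mL × 2630 mL ÷ 100 = 2.472 g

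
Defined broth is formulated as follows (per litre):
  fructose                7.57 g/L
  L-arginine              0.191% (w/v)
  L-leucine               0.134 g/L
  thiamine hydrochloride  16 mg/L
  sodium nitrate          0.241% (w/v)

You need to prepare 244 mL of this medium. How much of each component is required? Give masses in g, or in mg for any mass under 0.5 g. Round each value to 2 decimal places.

Target volume = 244 mL = 0.244 L.
fructose: 7.57 g/L × 0.244 L = 1.85 g
L-arginine: 0.191 g per 100 mL × 244 mL ÷ 100 = 0.46604 g = 466.04 mg
L-leucine: 0.134 g/L × 0.244 L = 0.032696 g = 32.70 mg
thiamine hydrochloride: 16 mg/L × 0.244 L = 3.90 mg
sodium nitrate: 0.241% w/v = 2.41 g/L → 2.41 × 0.244 L = 0.59 g

fructose 1.85 g; L-arginine 466.04 mg; L-leucine 32.70 mg; thiamine hydrochloride 3.90 mg; sodium nitrate 0.59 g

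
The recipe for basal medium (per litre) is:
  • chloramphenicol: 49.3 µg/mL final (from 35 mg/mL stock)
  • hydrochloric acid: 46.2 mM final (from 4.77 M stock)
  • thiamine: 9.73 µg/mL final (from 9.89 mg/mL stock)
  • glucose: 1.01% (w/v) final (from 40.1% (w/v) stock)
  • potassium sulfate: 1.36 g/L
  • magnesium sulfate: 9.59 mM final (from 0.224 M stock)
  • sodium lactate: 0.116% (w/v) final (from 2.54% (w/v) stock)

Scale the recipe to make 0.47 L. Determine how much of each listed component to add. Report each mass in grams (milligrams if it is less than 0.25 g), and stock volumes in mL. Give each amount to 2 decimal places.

Working volume: 0.47 L.
chloramphenicol: V = C2·V2/C1 = 49.3 µg/mL × 470 mL ÷ 35000 µg/mL = 0.66 mL
hydrochloric acid: dilute stock: 46.2 mM × 470 mL ÷ 4770 mM = 4.55 mL
thiamine: V = C2·V2/C1 = 9.73 µg/mL × 470 mL ÷ 9890 µg/mL = 0.46 mL
glucose: C1V1 = C2V2 → 1.01% ÷ 40.1% × 470 mL = 11.84 mL
potassium sulfate: 1.36 g/L × 0.47 L = 0.64 g
magnesium sulfate: V = C2·V2/C1 = 9.59 mM × 470 mL ÷ 224 mM = 20.12 mL
sodium lactate: C1V1 = C2V2 → 0.116% ÷ 2.54% × 470 mL = 21.46 mL

chloramphenicol 0.66 mL; hydrochloric acid 4.55 mL; thiamine 0.46 mL; glucose 11.84 mL; potassium sulfate 0.64 g; magnesium sulfate 20.12 mL; sodium lactate 21.46 mL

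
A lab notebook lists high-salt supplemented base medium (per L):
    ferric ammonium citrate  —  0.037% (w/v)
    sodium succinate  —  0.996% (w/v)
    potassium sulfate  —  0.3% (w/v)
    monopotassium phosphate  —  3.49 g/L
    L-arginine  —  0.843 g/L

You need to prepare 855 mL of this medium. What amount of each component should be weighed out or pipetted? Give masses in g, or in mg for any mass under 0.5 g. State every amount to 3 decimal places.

ferric ammonium citrate 316.350 mg; sodium succinate 8.516 g; potassium sulfate 2.565 g; monopotassium phosphate 2.984 g; L-arginine 0.721 g

Working volume: 855 mL = 0.855 L.
ferric ammonium citrate: 0.037% w/v = 0.37 g/L → 0.37 × 0.855 L = 0.31635 g = 316.350 mg
sodium succinate: 0.996% w/v = 9.96 g/L → 9.96 × 0.855 L = 8.516 g
potassium sulfate: 0.3% w/v = 3 g/L → 3 × 0.855 L = 2.565 g
monopotassium phosphate: 3.49 g/L × 0.855 L = 2.984 g
L-arginine: 0.843 g/L × 0.855 L = 0.721 g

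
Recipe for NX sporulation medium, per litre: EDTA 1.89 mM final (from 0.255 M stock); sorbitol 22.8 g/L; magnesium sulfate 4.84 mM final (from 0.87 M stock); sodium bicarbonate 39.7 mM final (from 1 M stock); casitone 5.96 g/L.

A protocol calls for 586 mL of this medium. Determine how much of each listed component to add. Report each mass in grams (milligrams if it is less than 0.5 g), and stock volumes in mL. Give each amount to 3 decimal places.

Working volume: 586 mL = 0.586 L.
EDTA: C1V1 = C2V2 → 1.89 mM × 586 mL ÷ 255 mM = 4.343 mL
sorbitol: 22.8 g/L × 0.586 L = 13.361 g
magnesium sulfate: dilute stock: 4.84 mM × 586 mL ÷ 870 mM = 3.260 mL
sodium bicarbonate: C1V1 = C2V2 → 39.7 mM × 586 mL ÷ 1000 mM = 23.264 mL
casitone: 5.96 g/L × 0.586 L = 3.493 g

EDTA 4.343 mL; sorbitol 13.361 g; magnesium sulfate 3.260 mL; sodium bicarbonate 23.264 mL; casitone 3.493 g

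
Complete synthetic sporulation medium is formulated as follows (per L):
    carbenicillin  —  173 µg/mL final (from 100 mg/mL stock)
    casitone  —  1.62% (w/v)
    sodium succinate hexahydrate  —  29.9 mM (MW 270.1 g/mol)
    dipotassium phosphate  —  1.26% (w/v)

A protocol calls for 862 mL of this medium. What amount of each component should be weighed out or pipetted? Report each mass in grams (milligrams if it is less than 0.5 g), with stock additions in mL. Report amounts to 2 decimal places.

Target volume = 862 mL = 0.862 L.
carbenicillin: C1V1 = C2V2 → 173 µg/mL × 862 mL ÷ 100000 µg/mL = 1.49 mL
casitone: 1.62 g per 100 mL × 862 mL ÷ 100 = 13.96 g
sodium succinate hexahydrate: 29.9 mmol/L × 270.1 g/mol × 0.862 L ÷ 1000 = 6.96 g
dipotassium phosphate: 1.26% w/v = 12.6 g/L → 12.6 × 0.862 L = 10.86 g

carbenicillin 1.49 mL; casitone 13.96 g; sodium succinate hexahydrate 6.96 g; dipotassium phosphate 10.86 g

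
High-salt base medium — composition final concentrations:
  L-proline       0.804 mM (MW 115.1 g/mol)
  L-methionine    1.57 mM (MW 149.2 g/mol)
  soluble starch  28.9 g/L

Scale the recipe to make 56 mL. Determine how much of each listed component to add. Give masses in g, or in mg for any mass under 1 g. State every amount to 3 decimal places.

L-proline 5.182 mg; L-methionine 13.118 mg; soluble starch 1.618 g

Working volume: 56 mL = 0.056 L.
L-proline: 0.804 mmol/L × 115.1 mg/mmol × 0.056 L = 5.182 mg
L-methionine: 1.57 mmol/L × 149.2 mg/mmol × 0.056 L = 13.118 mg
soluble starch: 28.9 g/L × 0.056 L = 1.618 g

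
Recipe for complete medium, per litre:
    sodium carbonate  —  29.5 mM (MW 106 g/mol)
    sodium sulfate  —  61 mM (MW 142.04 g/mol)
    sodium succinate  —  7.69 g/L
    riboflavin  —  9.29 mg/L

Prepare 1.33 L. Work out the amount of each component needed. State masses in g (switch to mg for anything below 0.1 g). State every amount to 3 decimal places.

Scale factor relative to 1 L: 1.33.
sodium carbonate: 29.5 mmol/L × 106 g/mol × 1.33 L ÷ 1000 = 4.159 g
sodium sulfate: 61 mmol/L × 142.04 g/mol × 1.33 L ÷ 1000 = 11.524 g
sodium succinate: 7.69 g/L × 1.33 L = 10.228 g
riboflavin: 9.29 mg/L × 1.33 L = 12.356 mg

sodium carbonate 4.159 g; sodium sulfate 11.524 g; sodium succinate 10.228 g; riboflavin 12.356 mg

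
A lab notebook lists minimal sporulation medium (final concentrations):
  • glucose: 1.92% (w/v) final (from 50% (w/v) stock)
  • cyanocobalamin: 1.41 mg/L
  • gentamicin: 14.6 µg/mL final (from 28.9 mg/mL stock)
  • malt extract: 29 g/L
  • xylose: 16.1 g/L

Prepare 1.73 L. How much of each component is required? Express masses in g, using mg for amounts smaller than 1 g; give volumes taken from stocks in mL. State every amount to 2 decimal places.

Scale factor relative to 1 L: 1.73.
glucose: dilute stock: 1.92% ÷ 50% × 1730 mL = 66.43 mL
cyanocobalamin: 1.41 mg/L × 1.73 L = 2.44 mg
gentamicin: C1V1 = C2V2 → 14.6 µg/mL × 1730 mL ÷ 28900 µg/mL = 0.87 mL
malt extract: 29 g/L × 1.73 L = 50.17 g
xylose: 16.1 g/L × 1.73 L = 27.85 g

glucose 66.43 mL; cyanocobalamin 2.44 mg; gentamicin 0.87 mL; malt extract 50.17 g; xylose 27.85 g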